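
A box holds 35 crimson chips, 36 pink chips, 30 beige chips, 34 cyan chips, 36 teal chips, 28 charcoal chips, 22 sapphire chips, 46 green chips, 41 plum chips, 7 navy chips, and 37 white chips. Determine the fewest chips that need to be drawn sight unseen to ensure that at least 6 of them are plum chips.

317

In the worst case for collecting plum chips, every non-plum chip comes out first.
There are 35 + 36 + 30 + 34 + 36 + 28 + 22 + 46 + 7 + 37 = 311 non-plum chips altogether.
After those, each further chip must be plum, so 311 + 6 = 317 draws guarantee 6 plum chips.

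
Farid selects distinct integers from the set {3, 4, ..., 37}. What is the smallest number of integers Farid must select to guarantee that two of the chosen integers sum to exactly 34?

22

Two chosen integers sum to 34 exactly when both halves of some pair {x, 34−x} with 3 ≤ x ≤ 34−x ≤ 31 are chosen — 14 such pairs.
The remaining 7 elements (those with no distinct partner in range) can never complete a 34-sum, so the worst case takes all of them and one from each pair: 7 + 14 = 21.
By the pigeonhole principle, the 22nd integer has to be the second member of some pair, so 21 + 1 = 22.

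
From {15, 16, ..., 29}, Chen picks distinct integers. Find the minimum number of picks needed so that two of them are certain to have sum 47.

Two chosen integers sum to 47 exactly when both halves of some pair {x, 47−x} with 18 ≤ x ≤ 47−x ≤ 29 are chosen — 6 such pairs.
The remaining 3 elements (those with no distinct partner in range) can never complete a 47-sum, so the worst case takes all of them and one from each pair: 3 + 6 = 9.
By pigeonhole, the 10th integer has to be the second member of some pair, so 9 + 1 = 10.

10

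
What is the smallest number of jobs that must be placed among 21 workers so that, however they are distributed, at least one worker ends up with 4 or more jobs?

64

With 63 jobs one could put exactly 3 in each of the 21 workers, and no worker would reach 4.
By pigeonhole, one more job must land in a worker that already has 3, giving it 4.
So 21 × 3 + 1 = 64 jobs are required.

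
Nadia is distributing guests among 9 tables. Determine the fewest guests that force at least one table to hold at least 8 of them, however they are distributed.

64

With 63 guests one could put exactly 7 in each of the 9 tables, and no table would reach 8.
By the pigeonhole principle, one more guest must land in a table that already has 7, giving it 8.
So 9 × 7 + 1 = 64 guests are required.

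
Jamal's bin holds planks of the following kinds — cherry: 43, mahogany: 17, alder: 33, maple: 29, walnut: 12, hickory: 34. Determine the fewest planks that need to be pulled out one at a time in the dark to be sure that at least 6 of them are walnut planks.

162

In the worst case for collecting walnut planks, every non-walnut plank comes out first.
There are 43 + 17 + 33 + 29 + 34 = 156 non-walnut planks altogether.
After those, each further plank must be walnut, so 156 + 6 = 162 draws guarantee 6 walnut planks.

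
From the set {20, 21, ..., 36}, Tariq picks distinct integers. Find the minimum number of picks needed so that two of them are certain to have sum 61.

Two chosen integers sum to 61 exactly when both halves of some pair {x, 61−x} with 25 ≤ x ≤ 61−x ≤ 36 are chosen — 6 such pairs.
The remaining 5 elements (those with no distinct partner in range) can never complete a 61-sum, so the worst case takes all of them and one from each pair: 5 + 6 = 11.
By pigeonhole, the 12th integer has to be the second member of some pair, so 11 + 1 = 12.

12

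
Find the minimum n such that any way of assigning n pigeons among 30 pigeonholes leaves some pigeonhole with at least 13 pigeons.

361

With 360 pigeons one could put exactly 12 in each of the 30 pigeonholes, and no pigeonhole would reach 13.
Pigeonhole: one more pigeon must land in a pigeonhole that already has 12, giving it 13.
So 30 × 12 + 1 = 361 pigeons are required.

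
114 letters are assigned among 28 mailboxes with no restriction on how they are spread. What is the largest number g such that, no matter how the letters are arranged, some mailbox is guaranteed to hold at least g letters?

The 28 mailboxes are the holes and the 114 letters are the pigeons.
If every mailbox held at most 4 letters, the total would be at most 28 × 4 = 112, which is less than 114.
So some mailbox holds at least ⌈114/28⌉ = 5 letters.

5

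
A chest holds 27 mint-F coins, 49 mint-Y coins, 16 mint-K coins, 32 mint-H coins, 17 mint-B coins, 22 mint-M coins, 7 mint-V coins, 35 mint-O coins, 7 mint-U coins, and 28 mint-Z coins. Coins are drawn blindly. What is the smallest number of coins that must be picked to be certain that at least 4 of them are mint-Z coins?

In the worst case for collecting mint-Z coins, every non-mint-Z coin comes out first.
There are 27 + 49 + 16 + 32 + 17 + 22 + 7 + 35 + 7 = 212 non-mint-Z coins altogether.
After those, each further coin must be mint-Z, so 212 + 4 = 216 draws guarantee 4 mint-Z coins.

216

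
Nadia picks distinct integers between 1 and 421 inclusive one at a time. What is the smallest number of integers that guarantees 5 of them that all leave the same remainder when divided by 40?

161

By pigeonhole, the 40 residue classes mod 40 are the pigeonholes.
With 160 integers one could put 4 in each residue class and have no class reach 5.
The 161st integer pushes some class to 5, so 40·4 + 1 = 161.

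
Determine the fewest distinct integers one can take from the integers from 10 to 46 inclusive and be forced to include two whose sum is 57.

20

A set avoiding the sum 57 can contain at most one of each pair {x, 57−x}, plus the 1 element whose complement lies outside the range.
The integers 10, …, 28 (19 of them) are such a set: any two sum to at least 10+11 = 21 and at most 27+28 = 55 < 57.
By the pigeonhole principle, any 20th integer completes one of the 18 pairs, so 20 choices force a sum of 57.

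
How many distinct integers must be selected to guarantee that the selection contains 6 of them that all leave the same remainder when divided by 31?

The 31 residue classes mod 31 are the pigeonholes.
With 155 integers one could put 5 in each residue class and have no class reach 6.
The 156th integer pushes some class to 6, so 31·5 + 1 = 156.

156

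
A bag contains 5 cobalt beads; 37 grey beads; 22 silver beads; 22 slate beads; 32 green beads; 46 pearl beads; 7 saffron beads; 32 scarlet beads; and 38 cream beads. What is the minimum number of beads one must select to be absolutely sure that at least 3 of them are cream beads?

In the worst case for collecting cream beads, every non-cream bead comes out first.
There are 5 + 37 + 22 + 22 + 32 + 46 + 7 + 32 = 203 non-cream beads altogether.
After those, each further bead must be cream, so 203 + 3 = 206 draws guarantee 3 cream beads.

206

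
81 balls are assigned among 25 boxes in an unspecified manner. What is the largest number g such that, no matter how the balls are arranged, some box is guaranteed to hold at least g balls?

4

By pigeonhole, the 25 boxes are the holes and the 81 balls are the pigeons.
If every box held at most 3 balls, the total would be at most 25 × 3 = 75, which is less than 81.
So some box holds at least ⌈81/25⌉ = 4 balls.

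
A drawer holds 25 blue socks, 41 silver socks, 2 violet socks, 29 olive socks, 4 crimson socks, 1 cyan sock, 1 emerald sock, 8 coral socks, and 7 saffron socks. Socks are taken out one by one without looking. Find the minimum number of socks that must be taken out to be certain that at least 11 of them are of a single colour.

Pigeonhole: put each drawn sock into a box by colour. The largest draw with every box below 11 takes min(count, 10) from each colour; colours with fewer than 10 contribute all they have.
Σ min(cᵢ, 10) = 10 + 10 + 2 + 10 + 4 + 1 + 1 + 8 + 7 = 53.
Draw number 53 + 1 = 54 must push one box to 11.

54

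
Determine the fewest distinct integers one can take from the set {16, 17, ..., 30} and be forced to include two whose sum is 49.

10

A set avoiding the sum 49 can contain at most one of each pair {x, 49−x}, plus the 3 elements whose complement lies outside the range.
The integers 16, …, 24 (9 of them) are such a set: any two sum to at least 16+17 = 33 and at most 23+24 = 47 < 49.
By the pigeonhole principle, any 10th integer completes one of the 6 pairs, so 10 choices force a sum of 49.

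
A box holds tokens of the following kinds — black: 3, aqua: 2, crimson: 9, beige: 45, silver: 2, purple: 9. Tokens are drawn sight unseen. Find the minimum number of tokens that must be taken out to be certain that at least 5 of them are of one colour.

20

An adversary could hand out at most 4 tokens per colour (black, aqua, silver run out sooner): 3 + 2 + 4 + 4 + 2 + 4 = 19 tokens and still no colour has 5.
One more token lands in a colour already at 4, so 20 draws are enough and 19 are not.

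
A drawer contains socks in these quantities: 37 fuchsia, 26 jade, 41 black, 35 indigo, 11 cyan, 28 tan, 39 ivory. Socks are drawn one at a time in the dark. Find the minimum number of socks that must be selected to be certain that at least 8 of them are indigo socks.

190

In the worst case for collecting indigo socks, every non-indigo sock comes out first.
There are 37 + 26 + 41 + 11 + 28 + 39 = 182 non-indigo socks altogether.
After those, each further sock must be indigo, so 182 + 8 = 190 draws guarantee 8 indigo socks.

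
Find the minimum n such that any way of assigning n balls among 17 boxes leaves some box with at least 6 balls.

86

With 85 balls one could put exactly 5 in each of the 17 boxes, and no box would reach 6.
One more ball must land in a box that already has 5, giving it 6.
So 17 × 5 + 1 = 86 balls are required.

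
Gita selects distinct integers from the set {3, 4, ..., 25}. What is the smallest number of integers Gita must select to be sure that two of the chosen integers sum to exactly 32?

Group the elements by complementary pair {x, 32−x}: {7,25}, {8,24}, {9,23}, …, giving 9 two-element pairs, the single value 16 (it cannot pair with itself since the integers are distinct), and 4 integers whose partner 32−x falls outside [3,25].
Treating each of those 14 groups as a pigeonhole, one can pick one integer per group — 14 integers — with no two summing to 32.
The 15th integer lands in an occupied pair, forcing a sum of 32.

15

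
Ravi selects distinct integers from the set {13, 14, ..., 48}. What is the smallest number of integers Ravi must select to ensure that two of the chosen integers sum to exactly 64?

21

Two chosen integers sum to 64 exactly when both halves of some pair {x, 64−x} with 16 ≤ x ≤ 64−x ≤ 48 are chosen — 16 such pairs.
The remaining 4 elements (those with no distinct partner in range) can never complete a 64-sum, so the worst case takes all of them and one from each pair: 4 + 16 = 20.
By pigeonhole, the 21st integer has to be the second member of some pair, so 20 + 1 = 21.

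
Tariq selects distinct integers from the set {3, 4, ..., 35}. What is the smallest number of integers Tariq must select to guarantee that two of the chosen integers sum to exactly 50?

24

A set avoiding the sum 50 can contain at most one of each pair {x, 50−x}, plus the 13 elements whose complement lies outside the range or equal to its own complement.
The integers 3, …, 25 (23 of them) are such a set: any two sum to at least 3+4 = 7 and at most 24+25 = 49 < 50.
Any 24th integer completes one of the 10 pairs, so 24 choices force a sum of 50.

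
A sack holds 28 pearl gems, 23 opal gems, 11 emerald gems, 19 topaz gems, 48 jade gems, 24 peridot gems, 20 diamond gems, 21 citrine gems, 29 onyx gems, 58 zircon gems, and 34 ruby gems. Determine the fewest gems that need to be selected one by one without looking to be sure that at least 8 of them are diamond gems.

In the worst case for collecting diamond gems, every non-diamond gem comes out first.
There are 28 + 23 + 11 + 19 + 48 + 24 + 21 + 29 + 58 + 34 = 295 non-diamond gems altogether.
After those, each further gem must be diamond, so 295 + 8 = 303 draws guarantee 8 diamond gems.

303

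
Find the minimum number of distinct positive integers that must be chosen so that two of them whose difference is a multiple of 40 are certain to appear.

Integers whose pairwise differences are multiples of 40 are exactly those sharing a remainder mod 40. The 40 residue classes mod 40 are the pigeonholes.
With 40 integers one could put 1 in each residue class and have no class reach 2.
The 41st integer pushes some class to 2, so 40·1 + 1 = 41.

41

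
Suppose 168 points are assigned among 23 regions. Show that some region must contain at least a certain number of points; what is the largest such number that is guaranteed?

8

Pigeonhole: the 23 regions are the holes and the 168 points are the pigeons.
If every region held at most 7 points, the total would be at most 23 × 7 = 161, which is less than 168.
So some region holds at least ⌈168/23⌉ = 8 points.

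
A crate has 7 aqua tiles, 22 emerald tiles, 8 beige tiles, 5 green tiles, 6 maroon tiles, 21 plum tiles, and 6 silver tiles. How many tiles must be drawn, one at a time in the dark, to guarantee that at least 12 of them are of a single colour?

55

Pigeonhole: the 7 colours are the holes; the tiles drawn are the pigeons.
To avoid 12 of any one colour, the worst case takes at most 11 of each colour, or every tile of a colour that has fewer than 11.
That gives 7 + 11 + 8 + 5 + 6 + 11 + 6 = 54 tiles with no colour reaching 12.
The next tile forces some colour to 12, so 54 + 1 = 55.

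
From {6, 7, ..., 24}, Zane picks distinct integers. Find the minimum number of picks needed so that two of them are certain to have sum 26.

Group the elements by complementary pair {x, 26−x}: {6,20}, {7,19}, {8,18}, …, giving 7 two-element pairs, the single value 13 (it cannot pair with itself since the integers are distinct), and 4 integers whose partner 26−x falls outside [6,24].
Treating each of those 12 groups as a pigeonhole, one can pick one integer per group — 12 integers — with no two summing to 26.
The 13th integer lands in an occupied pair, forcing a sum of 26.

13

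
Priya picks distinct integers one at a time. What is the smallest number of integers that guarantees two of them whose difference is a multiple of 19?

Integers whose pairwise differences are multiples of 19 are exactly those sharing a remainder mod 19. Pigeonhole: the 19 residue classes mod 19 are the pigeonholes.
With 19 integers one could put 1 in each residue class and have no class reach 2.
The 20th integer pushes some class to 2, so 19·1 + 1 = 20.

20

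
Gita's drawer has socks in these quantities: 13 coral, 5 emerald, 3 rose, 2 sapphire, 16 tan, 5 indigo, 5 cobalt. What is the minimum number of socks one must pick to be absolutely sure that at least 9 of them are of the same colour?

37

By the pigeonhole principle, put each drawn sock into a box by colour. The largest draw with every box below 9 takes min(count, 8) from each colour; colours with fewer than 8 contribute all they have.
Σ min(cᵢ, 8) = 8 + 5 + 3 + 2 + 8 + 5 + 5 = 36.
Draw number 36 + 1 = 37 must push one box to 9.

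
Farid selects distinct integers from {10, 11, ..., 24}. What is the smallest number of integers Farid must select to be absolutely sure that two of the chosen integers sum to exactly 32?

10

Two chosen integers sum to 32 exactly when both halves of some pair {x, 32−x} with 10 ≤ x ≤ 32−x ≤ 22 are chosen — 6 such pairs.
The remaining 3 elements (those with no distinct partner in range) can never complete a 32-sum, so the worst case takes all of them and one from each pair: 3 + 6 = 9.
By the pigeonhole principle, the 10th integer has to be the second member of some pair, so 9 + 1 = 10.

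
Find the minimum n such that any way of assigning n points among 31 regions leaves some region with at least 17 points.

497

With 496 points one could put exactly 16 in each of the 31 regions, and no region would reach 17.
By the pigeonhole principle, one more point must land in a region that already has 16, giving it 17.
So 31 × 16 + 1 = 497 points are required.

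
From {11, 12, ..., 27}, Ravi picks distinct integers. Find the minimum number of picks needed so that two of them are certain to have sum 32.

13

A set avoiding the sum 32 can contain at most one of each pair {x, 32−x}, plus the 7 elements whose complement lies outside the range or equal to its own complement.
The integers 16, …, 27 (12 of them) are such a set: any two sum to at least 16+17 = 33 > 32.
By the pigeonhole principle, any 13th integer completes one of the 5 pairs, so 13 choices force a sum of 32.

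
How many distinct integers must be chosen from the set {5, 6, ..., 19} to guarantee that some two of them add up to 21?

A set avoiding the sum 21 can contain at most one of each pair {x, 21−x}, plus the 3 elements whose complement lies outside the range.
The integers 11, …, 19 (9 of them) are such a set: any two sum to at least 11+12 = 23 > 21.
Any 10th integer completes one of the 6 pairs, so 10 choices force a sum of 21.

10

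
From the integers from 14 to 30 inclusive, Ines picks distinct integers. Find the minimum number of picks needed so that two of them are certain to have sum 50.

13

Two chosen integers sum to 50 exactly when both halves of some pair {x, 50−x} with 20 ≤ x ≤ 50−x ≤ 30 are chosen — 5 such pairs.
The remaining 7 elements (those with no distinct partner in range) can never complete a 50-sum, so the worst case takes all of them and one from each pair: 7 + 5 = 12.
Pigeonhole: the 13th integer has to be the second member of some pair, so 12 + 1 = 13.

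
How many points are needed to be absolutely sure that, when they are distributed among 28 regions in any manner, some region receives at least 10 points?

253

With 252 points one could put exactly 9 in each of the 28 regions, and no region would reach 10.
Pigeonhole: one more point must land in a region that already has 9, giving it 10.
So 28 × 9 + 1 = 253 points are required.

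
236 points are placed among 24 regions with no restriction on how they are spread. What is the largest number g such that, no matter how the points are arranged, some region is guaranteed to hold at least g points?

By the pigeonhole principle, the 24 regions are the holes and the 236 points are the pigeons.
If every region held at most 9 points, the total would be at most 24 × 9 = 216, which is less than 236.
So some region holds at least ⌈236/24⌉ = 10 points.

10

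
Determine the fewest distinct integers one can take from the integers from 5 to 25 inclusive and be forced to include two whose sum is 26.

14

Group the elements by complementary pair {x, 26−x}: {5,21}, {6,20}, {7,19}, …, giving 8 two-element pairs, the single value 13 (it cannot pair with itself since the integers are distinct), and 4 integers whose partner 26−x falls outside [5,25].
Treating each of those 13 groups as a pigeonhole, one can pick one integer per group — 13 integers — with no two summing to 26.
The 14th integer lands in an occupied pair, forcing a sum of 26.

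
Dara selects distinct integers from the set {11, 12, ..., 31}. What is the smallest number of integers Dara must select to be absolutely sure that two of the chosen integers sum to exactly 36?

A set avoiding the sum 36 can contain at most one of each pair {x, 36−x}, plus the 7 elements whose complement lies outside the range or equal to its own complement.
The integers 18, …, 31 (14 of them) are such a set: any two sum to at least 18+19 = 37 > 36.
By pigeonhole, any 15th integer completes one of the 7 pairs, so 15 choices force a sum of 36.

15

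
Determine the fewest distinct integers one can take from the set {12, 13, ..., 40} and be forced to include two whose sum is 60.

A set avoiding the sum 60 can contain at most one of each pair {x, 60−x}, plus the 9 elements whose complement lies outside the range or equal to its own complement.
The integers 12, …, 30 (19 of them) are such a set: any two sum to at least 12+13 = 25 and at most 29+30 = 59 < 60.
Pigeonhole: any 20th integer completes one of the 10 pairs, so 20 choices force a sum of 60.

20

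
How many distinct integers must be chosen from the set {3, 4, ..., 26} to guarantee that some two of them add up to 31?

14

Group the elements by complementary pair {x, 31−x}: {5,26}, {6,25}, {7,24}, …, giving 11 two-element pairs and 2 integers whose partner 31−x falls outside [3,26].
Pigeonhole: treating each of those 13 groups as a pigeonhole, one can pick one integer per group — 13 integers — with no two summing to 31.
The 14th integer lands in an occupied pair, forcing a sum of 31.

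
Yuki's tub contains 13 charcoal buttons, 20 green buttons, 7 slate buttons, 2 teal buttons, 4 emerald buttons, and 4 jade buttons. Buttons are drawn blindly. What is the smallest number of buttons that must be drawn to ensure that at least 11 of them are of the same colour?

An adversary could hand out at most 10 buttons per colour (4 colours run out sooner): 10 + 10 + 7 + 2 + 4 + 4 = 37 buttons and still no colour has 11.
By the pigeonhole principle, one more button lands in a colour already at 10, so 38 draws are enough and 37 are not.

38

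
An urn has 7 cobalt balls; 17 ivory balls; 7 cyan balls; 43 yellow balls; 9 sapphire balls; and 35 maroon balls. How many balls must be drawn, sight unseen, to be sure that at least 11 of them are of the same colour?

54

Pigeonhole: put each drawn ball into a box by colour. The largest draw with every box below 11 takes min(count, 10) from each colour; colours with fewer than 10 contribute all they have.
Σ min(cᵢ, 10) = 7 + 10 + 7 + 10 + 9 + 10 = 53.
Draw number 53 + 1 = 54 must push one box to 11.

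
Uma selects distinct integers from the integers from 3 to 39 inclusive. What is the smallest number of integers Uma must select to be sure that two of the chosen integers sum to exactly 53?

Two chosen integers sum to 53 exactly when both halves of some pair {x, 53−x} with 14 ≤ x ≤ 53−x ≤ 39 are chosen — 13 such pairs.
The remaining 11 elements (those with no distinct partner in range) can never complete a 53-sum, so the worst case takes all of them and one from each pair: 11 + 13 = 24.
Pigeonhole: the 25th integer has to be the second member of some pair, so 24 + 1 = 25.

25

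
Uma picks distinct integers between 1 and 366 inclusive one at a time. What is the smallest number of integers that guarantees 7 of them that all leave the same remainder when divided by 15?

91

The 15 residue classes mod 15 are the pigeonholes.
With 90 integers one could put 6 in each residue class and have no class reach 7.
The 91st integer pushes some class to 7, so 15·6 + 1 = 91.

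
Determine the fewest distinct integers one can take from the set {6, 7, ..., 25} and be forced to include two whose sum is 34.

13

A set avoiding the sum 34 can contain at most one of each pair {x, 34−x}, plus the 4 elements whose complement lies outside the range or equal to its own complement.
The integers 6, …, 17 (12 of them) are such a set: any two sum to at least 6+7 = 13 and at most 16+17 = 33 < 34.
By pigeonhole, any 13th integer completes one of the 8 pairs, so 13 choices force a sum of 34.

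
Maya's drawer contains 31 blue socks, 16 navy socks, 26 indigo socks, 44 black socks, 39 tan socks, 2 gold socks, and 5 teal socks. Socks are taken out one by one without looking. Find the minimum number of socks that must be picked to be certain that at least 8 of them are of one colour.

43

An adversary could hand out at most 7 socks per colour (gold, teal run out sooner): 7 + 7 + 7 + 7 + 7 + 2 + 5 = 42 socks and still no colour has 8.
One more sock lands in a colour already at 7, so 43 draws are enough and 42 are not.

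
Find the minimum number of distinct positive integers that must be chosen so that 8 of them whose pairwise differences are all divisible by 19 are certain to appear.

134

Integers whose pairwise differences are multiples of 19 are exactly those sharing a remainder mod 19. The 19 residue classes mod 19 are the pigeonholes.
With 133 integers one could put 7 in each residue class and have no class reach 8.
The 134th integer pushes some class to 8, so 19·7 + 1 = 134.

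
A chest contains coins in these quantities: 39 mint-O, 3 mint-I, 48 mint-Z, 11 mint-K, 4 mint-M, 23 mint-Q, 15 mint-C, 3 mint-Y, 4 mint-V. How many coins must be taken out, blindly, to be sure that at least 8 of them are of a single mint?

50

An adversary could hand out at most 7 coins per mint (4 mints run out sooner): 7 + 3 + 7 + 7 + 4 + 7 + 7 + 3 + 4 = 49 coins and still no mint has 8.
By the pigeonhole principle, one more coin lands in a mint already at 7, so 50 draws are enough and 49 are not.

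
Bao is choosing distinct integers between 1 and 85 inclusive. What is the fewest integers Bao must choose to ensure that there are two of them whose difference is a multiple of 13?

Integers whose pairwise differences are multiples of 13 are exactly those sharing a remainder mod 13. The 13 residue classes mod 13 are the pigeonholes.
With 13 integers one could put 1 in each residue class and have no class reach 2.
The 14th integer pushes some class to 2, so 13·1 + 1 = 14.

14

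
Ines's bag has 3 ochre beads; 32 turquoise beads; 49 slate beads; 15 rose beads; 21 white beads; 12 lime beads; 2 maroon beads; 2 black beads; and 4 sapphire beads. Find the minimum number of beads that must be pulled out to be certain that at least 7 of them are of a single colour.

42

By pigeonhole, the 9 colours are the holes; the beads drawn are the pigeons.
To avoid 7 of any one colour, the worst case takes at most 6 of each colour, or every bead of a colour that has fewer than 6.
That gives 3 + 6 + 6 + 6 + 6 + 6 + 2 + 2 + 4 = 41 beads with no colour reaching 7.
The next bead forces some colour to 7, so 41 + 1 = 42.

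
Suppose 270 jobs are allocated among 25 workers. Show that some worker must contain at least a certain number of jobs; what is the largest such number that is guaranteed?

The 25 workers are the holes and the 270 jobs are the pigeons.
If every worker held at most 10 jobs, the total would be at most 25 × 10 = 250, which is less than 270.
So some worker holds at least ⌈270/25⌉ = 11 jobs.

11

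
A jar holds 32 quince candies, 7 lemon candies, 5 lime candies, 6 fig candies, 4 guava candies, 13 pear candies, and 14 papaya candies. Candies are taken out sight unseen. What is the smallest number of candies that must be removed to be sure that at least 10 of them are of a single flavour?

50

Pigeonhole: the 7 flavours are the holes; the candies drawn are the pigeons.
To avoid 10 of any one flavour, the worst case takes at most 9 of each flavour, or every candy of a flavour that has fewer than 9.
That gives 9 + 7 + 5 + 6 + 4 + 9 + 9 = 49 candies with no flavour reaching 10.
The next candy forces some flavour to 10, so 49 + 1 = 50.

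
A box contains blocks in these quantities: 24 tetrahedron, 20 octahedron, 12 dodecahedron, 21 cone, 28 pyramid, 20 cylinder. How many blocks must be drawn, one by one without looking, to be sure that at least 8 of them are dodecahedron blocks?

In the worst case for collecting dodecahedron blocks, every non-dodecahedron block comes out first.
There are 24 + 20 + 21 + 28 + 20 = 113 non-dodecahedron blocks altogether.
After those, each further block must be dodecahedron, so 113 + 8 = 121 draws guarantee 8 dodecahedron blocks.

121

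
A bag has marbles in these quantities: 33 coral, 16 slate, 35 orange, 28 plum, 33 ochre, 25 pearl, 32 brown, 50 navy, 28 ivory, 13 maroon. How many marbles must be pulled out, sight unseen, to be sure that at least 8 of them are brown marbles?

In the worst case for collecting brown marbles, every non-brown marble comes out first.
There are 33 + 16 + 35 + 28 + 33 + 25 + 50 + 28 + 13 = 261 non-brown marbles altogether.
After those, each further marble must be brown, so 261 + 8 = 269 draws guarantee 8 brown marbles.

269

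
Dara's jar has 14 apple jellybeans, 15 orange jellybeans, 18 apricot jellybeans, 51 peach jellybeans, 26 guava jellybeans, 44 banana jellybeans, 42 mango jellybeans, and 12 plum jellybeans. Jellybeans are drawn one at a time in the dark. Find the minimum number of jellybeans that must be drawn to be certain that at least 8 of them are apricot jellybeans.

In the worst case for collecting apricot jellybeans, every non-apricot jellybean comes out first.
There are 14 + 15 + 51 + 26 + 44 + 42 + 12 = 204 non-apricot jellybeans altogether.
After those, each further jellybean must be apricot, so 204 + 8 = 212 draws guarantee 8 apricot jellybeans.

212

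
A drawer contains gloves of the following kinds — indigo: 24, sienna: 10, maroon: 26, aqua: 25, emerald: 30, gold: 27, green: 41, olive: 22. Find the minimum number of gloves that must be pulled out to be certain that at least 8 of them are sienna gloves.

In the worst case for collecting sienna gloves, every non-sienna glove comes out first.
There are 24 + 26 + 25 + 30 + 27 + 41 + 22 = 195 non-sienna gloves altogether.
After those, each further glove must be sienna, so 195 + 8 = 203 draws guarantee 8 sienna gloves.

203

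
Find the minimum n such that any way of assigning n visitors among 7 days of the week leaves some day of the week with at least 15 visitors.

With 98 visitors one could put exactly 14 in each of the 7 days of the week, and no day of the week would reach 15.
By the pigeonhole principle, one more visitor must land in a day of the week that already has 14, giving it 15.
So 7 × 14 + 1 = 99 visitors are required.

99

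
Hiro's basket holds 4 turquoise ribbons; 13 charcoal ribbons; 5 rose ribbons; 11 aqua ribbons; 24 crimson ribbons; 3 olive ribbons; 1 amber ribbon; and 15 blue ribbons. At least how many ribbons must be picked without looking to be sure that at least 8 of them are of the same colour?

An adversary could hand out at most 7 ribbons per colour (4 colours run out sooner): 4 + 7 + 5 + 7 + 7 + 3 + 1 + 7 = 41 ribbons and still no colour has 8.
By the pigeonhole principle, one more ribbon lands in a colour already at 7, so 42 draws are enough and 41 are not.

42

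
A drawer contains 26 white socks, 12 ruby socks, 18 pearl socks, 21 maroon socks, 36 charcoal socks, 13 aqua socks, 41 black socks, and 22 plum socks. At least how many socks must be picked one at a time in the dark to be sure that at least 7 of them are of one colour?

By the pigeonhole principle, the 8 colours are the holes; the socks drawn are the pigeons.
To avoid 7 of any one colour, the worst case takes at most 6 of each colour.
That gives 6 + 6 + 6 + 6 + 6 + 6 + 6 + 6 = 48 socks with no colour reaching 7.
The next sock forces some colour to 7, so 48 + 1 = 49.

49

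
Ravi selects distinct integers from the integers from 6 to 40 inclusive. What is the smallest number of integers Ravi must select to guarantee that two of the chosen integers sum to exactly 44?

Group the elements by complementary pair {x, 44−x}: {6,38}, {7,37}, {8,36}, …, giving 16 two-element pairs, the single value 22 (it cannot pair with itself since the integers are distinct), and 2 integers whose partner 44−x falls outside [6,40].
Treating each of those 19 groups as a pigeonhole, one can pick one integer per group — 19 integers — with no two summing to 44.
The 20th integer lands in an occupied pair, forcing a sum of 44.

20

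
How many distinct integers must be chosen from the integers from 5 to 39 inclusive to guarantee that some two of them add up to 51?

A set avoiding the sum 51 can contain at most one of each pair {x, 51−x}, plus the 7 elements whose complement lies outside the range.
The integers 5, …, 25 (21 of them) are such a set: any two sum to at least 5+6 = 11 and at most 24+25 = 49 < 51.
By pigeonhole, any 22nd integer completes one of the 14 pairs, so 22 choices force a sum of 51.

22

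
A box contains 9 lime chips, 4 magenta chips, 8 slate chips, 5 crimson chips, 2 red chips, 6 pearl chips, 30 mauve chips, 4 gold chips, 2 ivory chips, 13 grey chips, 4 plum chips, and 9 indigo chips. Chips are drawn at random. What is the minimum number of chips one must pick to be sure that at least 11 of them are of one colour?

By pigeonhole, the 12 colours are the holes; the chips drawn are the pigeons.
To avoid 11 of any one colour, the worst case takes at most 10 of each colour, or every chip of a colour that has fewer than 10.
That gives 9 + 4 + 8 + 5 + 2 + 6 + 10 + 4 + 2 + 10 + 4 + 9 = 73 chips with no colour reaching 11.
The next chip forces some colour to 11, so 73 + 1 = 74.

74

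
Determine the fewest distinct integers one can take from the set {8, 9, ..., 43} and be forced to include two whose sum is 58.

23

Two chosen integers sum to 58 exactly when both halves of some pair {x, 58−x} with 15 ≤ x ≤ 58−x ≤ 43 are chosen — 14 such pairs.
The remaining 8 elements (those with no distinct partner in range) can never complete a 58-sum, so the worst case takes all of them and one from each pair: 8 + 14 = 22.
The 23rd integer has to be the second member of some pair, so 22 + 1 = 23.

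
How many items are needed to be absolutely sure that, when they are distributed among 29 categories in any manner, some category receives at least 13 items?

349

With 348 items one could put exactly 12 in each of the 29 categories, and no category would reach 13.
By pigeonhole, one more item must land in a category that already has 12, giving it 13.
So 29 × 12 + 1 = 349 items are required.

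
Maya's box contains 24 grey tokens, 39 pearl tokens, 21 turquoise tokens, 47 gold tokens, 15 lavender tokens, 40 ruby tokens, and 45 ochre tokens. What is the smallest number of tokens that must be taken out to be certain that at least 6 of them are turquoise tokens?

In the worst case for collecting turquoise tokens, every non-turquoise token comes out first.
There are 24 + 39 + 47 + 15 + 40 + 45 = 210 non-turquoise tokens altogether.
After those, each further token must be turquoise, so 210 + 6 = 216 draws guarantee 6 turquoise tokens.

216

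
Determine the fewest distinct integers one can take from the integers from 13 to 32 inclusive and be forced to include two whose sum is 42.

Two chosen integers sum to 42 exactly when both halves of some pair {x, 42−x} with 13 ≤ x ≤ 42−x ≤ 29 are chosen — 8 such pairs.
The remaining 4 elements (those with no distinct partner in range) can never complete a 42-sum, so the worst case takes all of them and one from each pair: 4 + 8 = 12.
By the pigeonhole principle, the 13th integer has to be the second member of some pair, so 12 + 1 = 13.

13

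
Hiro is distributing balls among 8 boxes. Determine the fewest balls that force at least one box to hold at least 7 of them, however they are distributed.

With 48 balls one could put exactly 6 in each of the 8 boxes, and no box would reach 7.
By the pigeonhole principle, one more ball must land in a box that already has 6, giving it 7.
So 8 × 6 + 1 = 49 balls are required.

49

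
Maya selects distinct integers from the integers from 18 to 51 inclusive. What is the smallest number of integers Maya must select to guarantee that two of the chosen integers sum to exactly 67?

A set avoiding the sum 67 can contain at most one of each pair {x, 67−x}, plus the 2 elements whose complement lies outside the range.
The integers 34, …, 51 (18 of them) are such a set: any two sum to at least 34+35 = 69 > 67.
By the pigeonhole principle, any 19th integer completes one of the 16 pairs, so 19 choices force a sum of 67.

19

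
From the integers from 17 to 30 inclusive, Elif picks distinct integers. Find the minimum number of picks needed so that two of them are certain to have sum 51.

Group the elements by complementary pair {x, 51−x}: {21,30}, {22,29}, {23,28}, …, giving 5 two-element pairs and 4 integers whose partner 51−x falls outside [17,30].
By the pigeonhole principle, treating each of those 9 groups as a pigeonhole, one can pick one integer per group — 9 integers — with no two summing to 51.
The 10th integer lands in an occupied pair, forcing a sum of 51.

10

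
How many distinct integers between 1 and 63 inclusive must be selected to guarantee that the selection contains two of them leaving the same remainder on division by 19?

20

Pigeonhole: the 19 residue classes mod 19 are the pigeonholes.
With 19 integers one could put 1 in each residue class and have no class reach 2.
The 20th integer pushes some class to 2, so 19·1 + 1 = 20.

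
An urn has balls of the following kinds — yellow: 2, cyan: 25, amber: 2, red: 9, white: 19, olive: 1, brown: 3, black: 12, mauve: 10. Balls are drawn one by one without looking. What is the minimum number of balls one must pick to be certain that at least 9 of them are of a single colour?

49

Put each drawn ball into a box by colour. The largest draw with every box below 9 takes min(count, 8) from each colour; colours with fewer than 8 contribute all they have.
Σ min(cᵢ, 8) = 2 + 8 + 2 + 8 + 8 + 1 + 3 + 8 + 8 = 48.
Draw number 48 + 1 = 49 must push one box to 9.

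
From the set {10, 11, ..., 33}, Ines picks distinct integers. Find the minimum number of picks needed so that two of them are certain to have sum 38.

16

A set avoiding the sum 38 can contain at most one of each pair {x, 38−x}, plus the 6 elements whose complement lies outside the range or equal to its own complement.
The integers 19, …, 33 (15 of them) are such a set: any two sum to at least 19+20 = 39 > 38.
Any 16th integer completes one of the 9 pairs, so 16 choices force a sum of 38.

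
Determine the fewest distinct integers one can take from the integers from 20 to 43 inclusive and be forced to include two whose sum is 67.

Two chosen integers sum to 67 exactly when both halves of some pair {x, 67−x} with 24 ≤ x ≤ 67−x ≤ 43 are chosen — 10 such pairs.
The remaining 4 elements (those with no distinct partner in range) can never complete a 67-sum, so the worst case takes all of them and one from each pair: 4 + 10 = 14.
Pigeonhole: the 15th integer has to be the second member of some pair, so 14 + 1 = 15.

15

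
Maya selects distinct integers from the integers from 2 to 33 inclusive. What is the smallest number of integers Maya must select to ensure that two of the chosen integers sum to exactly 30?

A set avoiding the sum 30 can contain at most one of each pair {x, 30−x}, plus the 6 elements whose complement lies outside the range or equal to its own complement.
The integers 15, …, 33 (19 of them) are such a set: any two sum to at least 15+16 = 31 > 30.
By pigeonhole, any 20th integer completes one of the 13 pairs, so 20 choices force a sum of 30.

20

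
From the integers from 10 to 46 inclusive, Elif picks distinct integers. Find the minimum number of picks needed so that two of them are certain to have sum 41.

A set avoiding the sum 41 can contain at most one of each pair {x, 41−x}, plus the 15 elements whose complement lies outside the range.
The integers 21, …, 46 (26 of them) are such a set: any two sum to at least 21+22 = 43 > 41.
Any 27th integer completes one of the 11 pairs, so 27 choices force a sum of 41.

27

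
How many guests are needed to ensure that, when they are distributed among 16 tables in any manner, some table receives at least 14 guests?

With 208 guests one could put exactly 13 in each of the 16 tables, and no table would reach 14.
One more guest must land in a table that already has 13, giving it 14.
So 16 × 13 + 1 = 209 guests are required.

209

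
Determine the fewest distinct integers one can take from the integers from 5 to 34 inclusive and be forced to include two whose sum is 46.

Two chosen integers sum to 46 exactly when both halves of some pair {x, 46−x} with 12 ≤ x ≤ 46−x ≤ 34 are chosen — 11 such pairs.
The remaining 8 elements (those with no distinct partner in range) can never complete a 46-sum, so the worst case takes all of them and one from each pair: 8 + 11 = 19.
The 20th integer has to be the second member of some pair, so 19 + 1 = 20.

20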